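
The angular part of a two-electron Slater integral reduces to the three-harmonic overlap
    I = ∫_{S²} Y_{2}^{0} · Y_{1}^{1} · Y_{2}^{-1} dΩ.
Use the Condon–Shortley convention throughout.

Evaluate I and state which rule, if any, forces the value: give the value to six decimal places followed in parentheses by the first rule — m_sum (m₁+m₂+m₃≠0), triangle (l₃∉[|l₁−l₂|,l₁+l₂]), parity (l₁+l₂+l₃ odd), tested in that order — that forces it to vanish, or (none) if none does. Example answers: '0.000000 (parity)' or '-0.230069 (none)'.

l₁+l₂+l₃=5 is odd: 3j(l;000)=0 ⇒ I=0

0.000000 (parity)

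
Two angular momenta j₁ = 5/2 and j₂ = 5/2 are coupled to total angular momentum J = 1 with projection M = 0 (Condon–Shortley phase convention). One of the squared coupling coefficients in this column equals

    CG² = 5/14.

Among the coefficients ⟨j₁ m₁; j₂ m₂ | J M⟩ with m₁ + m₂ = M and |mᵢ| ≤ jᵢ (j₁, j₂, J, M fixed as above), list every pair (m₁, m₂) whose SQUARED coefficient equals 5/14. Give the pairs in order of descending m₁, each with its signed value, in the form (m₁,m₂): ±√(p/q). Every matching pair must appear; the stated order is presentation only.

(5/2,-5/2): +√(5/14); (-5/2,5/2): +√(5/14)

Admissible pairs with m₁+m₂ = M = 0: (-5/2,5/2), (-3/2,3/2), (-1/2,1/2), (1/2,-1/2), (3/2,-3/2), (5/2,-5/2)
  (m₁,m₂)=(5/2,-5/2): CG² = 5/14, CG = +√(5/14)   ← matches the target
  (m₁,m₂)=(3/2,-3/2): CG² = 9/70, CG = −√(9/70)
  (m₁,m₂)=(1/2,-1/2): CG² = 1/70, CG = +√(1/70)
  (m₁,m₂)=(-1/2,1/2): CG² = 1/70, CG = +√(1/70)
  (m₁,m₂)=(-3/2,3/2): CG² = 9/70, CG = −√(9/70)
  (m₁,m₂)=(-5/2,5/2): CG² = 5/14, CG = +√(5/14)   ← matches the target
Pairs with CG² = 5/14: (5/2,-5/2): +√(5/14); (-5/2,5/2): +√(5/14)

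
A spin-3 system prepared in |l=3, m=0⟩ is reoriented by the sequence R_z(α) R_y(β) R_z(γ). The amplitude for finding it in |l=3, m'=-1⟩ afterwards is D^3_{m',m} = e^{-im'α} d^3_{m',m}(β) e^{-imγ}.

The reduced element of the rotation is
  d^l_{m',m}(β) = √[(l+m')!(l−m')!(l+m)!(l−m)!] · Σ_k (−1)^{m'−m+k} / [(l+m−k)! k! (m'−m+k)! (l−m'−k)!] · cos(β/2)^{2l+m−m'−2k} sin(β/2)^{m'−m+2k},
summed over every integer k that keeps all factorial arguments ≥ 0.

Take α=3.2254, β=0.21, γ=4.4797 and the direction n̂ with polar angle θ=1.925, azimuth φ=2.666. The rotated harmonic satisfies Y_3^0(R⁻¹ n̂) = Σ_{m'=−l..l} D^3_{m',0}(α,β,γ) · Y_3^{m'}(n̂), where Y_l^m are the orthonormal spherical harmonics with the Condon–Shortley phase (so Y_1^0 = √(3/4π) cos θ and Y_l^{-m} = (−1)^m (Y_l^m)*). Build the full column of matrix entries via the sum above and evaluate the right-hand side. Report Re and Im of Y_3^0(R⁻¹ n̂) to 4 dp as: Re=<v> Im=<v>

Re=0.1845 Im=0.0000

Need the full column D^3_{m',0} for m'=−3..3 at α=3.2254, β=0.2100, γ=4.4797.
cos(β/2)=0.994493, sin(β/2)=0.104807
d^3_{-3,0}: single k=3 term ⇒ +0.005064;  D = -0.004905-0.001260i
d^3_{-2,0}: k∈[2..3] ⇒ +0.058850 -0.000654 = +0.058197;  D = +0.057381+0.009709i
d^3_{-1,0}: k∈[1..3] ⇒ +0.353174 -0.011768 +0.000044 = +0.341450;  D = -0.340252-0.028583i
d^3_{0,0}: k∈[0..3] ⇒ +0.967407 -0.096701 +0.001074 -0.000001 = +0.871779;  D = +0.871779+0.000000i
d^3_{1,0}: k∈[0..2] ⇒ -0.353174 +0.011768 -0.000044 = -0.341450;  D = +0.340252-0.028583i
d^3_{2,0}: k∈[0..1] ⇒ +0.058850 -0.000654 = +0.058197;  D = +0.057381-0.009709i
d^3_{3,0}: single k=0 term ⇒ -0.005064;  D = +0.004905-0.001260i
Y_3^{m'}(θ=1.925,φ=2.666) and Σ D·Y over m':
  (-0.0049-0.0013i)·(-0.0494-0.3407i)  (+0.0574+0.0097i)·(-0.1811-0.2539i)  (-0.3403-0.0286i)·(+0.1074+0.0553i)  (+0.8718+0.0000i)·(+0.3104+0.0000i)  (+0.3403-0.0286i)·(-0.1074+0.0553i)  (+0.0574-0.0097i)·(-0.1811+0.2539i)  (+0.0049-0.0013i)·(+0.0494-0.3407i)
Y_3^0(R⁻¹ n̂) = +0.184500-0.000000i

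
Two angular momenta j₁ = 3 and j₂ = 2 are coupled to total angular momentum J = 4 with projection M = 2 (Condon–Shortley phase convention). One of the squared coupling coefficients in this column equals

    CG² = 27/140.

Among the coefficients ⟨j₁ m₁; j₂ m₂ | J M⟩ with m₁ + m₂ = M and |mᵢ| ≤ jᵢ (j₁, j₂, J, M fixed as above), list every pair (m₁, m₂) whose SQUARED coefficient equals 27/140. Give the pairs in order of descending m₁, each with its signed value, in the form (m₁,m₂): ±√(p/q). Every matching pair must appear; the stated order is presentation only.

Admissible pairs with m₁+m₂ = M = 2: (0,2), (1,1), (2,0), (3,-1)
  (m₁,m₂)=(3,-1): CG² = 27/140, CG = +√(27/140)   ← matches the target
  (m₁,m₂)=(2,0): CG² = 12/35, CG = +√(12/35)
  (m₁,m₂)=(1,1): CG² = 1/28, CG = −√(1/28)
  (m₁,m₂)=(0,2): CG² = 3/7, CG = −√(3/7)
Pairs with CG² = 27/140: (3,-1): +√(27/140)

(3,-1): +√(27/140)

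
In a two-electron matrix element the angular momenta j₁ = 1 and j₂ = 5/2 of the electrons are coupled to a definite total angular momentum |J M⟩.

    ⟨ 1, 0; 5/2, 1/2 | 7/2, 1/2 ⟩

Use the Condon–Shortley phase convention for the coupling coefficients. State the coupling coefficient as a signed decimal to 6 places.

triangle: 0!×2!×5!/8! = 240/40320
(j±m)!: 1!×1!×3!×2!×4!×3! = 1728
prefactor² = (2J+1)×Δ×N² = 576/7
  k=0: +1/(0!×0!×1!×3!×1!×2!) = 1/12
Σ = 1/12  ⇒  CG² = 576/7×(1/12)² = 4/7
CG = +√(4/7) = +0.755929

+0.755929  (= +√(4/7))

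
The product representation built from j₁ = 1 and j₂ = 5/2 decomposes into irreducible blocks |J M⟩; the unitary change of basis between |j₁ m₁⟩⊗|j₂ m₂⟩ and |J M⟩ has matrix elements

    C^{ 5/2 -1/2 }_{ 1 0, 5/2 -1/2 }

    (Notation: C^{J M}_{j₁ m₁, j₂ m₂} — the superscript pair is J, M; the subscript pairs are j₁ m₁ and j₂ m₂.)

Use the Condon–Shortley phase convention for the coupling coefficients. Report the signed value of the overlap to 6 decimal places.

+√(1/35) = +0.169031

j₁+j₂−J=1  J+j₁−j₂=1  J−j₁+j₂=4  j₁+j₂+J+1=7
(j₁±m₁, j₂±m₂, J±M) = (1,1,2,3,2,3)
P² = 144/35
sum k=0..1:
  [0] +1/4 = 1/4
  [1] −1/6 = -1/6
S = 1/12
C² = P²·S² = 1/35 ; C = +0.169031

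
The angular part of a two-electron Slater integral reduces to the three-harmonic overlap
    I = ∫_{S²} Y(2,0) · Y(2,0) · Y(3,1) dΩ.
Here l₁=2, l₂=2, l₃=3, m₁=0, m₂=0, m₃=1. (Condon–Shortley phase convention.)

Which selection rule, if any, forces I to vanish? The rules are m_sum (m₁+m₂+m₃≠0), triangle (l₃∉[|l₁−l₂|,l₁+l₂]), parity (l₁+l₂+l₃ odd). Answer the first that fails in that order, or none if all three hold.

Σmᵢ = 1  ✗
l₃∈[|l₁−l₂|,l₁+l₂]=[0,4], have l₃=3
Σlᵢ = 7 ⇒ odd

m_sum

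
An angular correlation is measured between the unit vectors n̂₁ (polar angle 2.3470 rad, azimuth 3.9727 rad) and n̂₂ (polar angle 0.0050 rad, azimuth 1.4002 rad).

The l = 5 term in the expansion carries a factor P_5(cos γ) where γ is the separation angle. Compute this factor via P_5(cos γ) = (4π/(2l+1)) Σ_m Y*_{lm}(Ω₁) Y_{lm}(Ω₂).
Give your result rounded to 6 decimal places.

0.370565

Addition theorem: P_5(cos γ) = (4π/11) Σ_m Y*_{lm}(Ω₁) Y_{lm}(Ω₂), m = −5…5:
  term(m=-5) = +0.000000+0.000000i   from Y*(Ω₁)=+0.045385+0.072898i, Y(Ω₂)=+0.000000-0.000000i
  term(m=-4) = +0.000000+0.000000i   from Y*(Ω₁)=+0.262158+0.048473i, Y(Ω₂)=+0.000000+0.000000i
  term(m=-3) = +0.000000+0.000000i   from Y*(Ω₁)=+0.342402-0.259362i, Y(Ω₂)=-0.000000+0.000000i
  term(m=-2) = -0.000010+0.000022i   from Y*(Ω₁)=+0.026074-0.284419i, Y(Ω₂)=-0.000080-0.000028i
  term(m=-1) = +0.002004-0.001282i   from Y*(Ω₁)=+0.125181+0.137182i, Y(Ω₂)=+0.002175-0.012624i
  term(m=+0) = +0.320387+0.000000i   from Y*(Ω₁)=+0.342504-0.000000i, Y(Ω₂)=+0.935427+0.000000i
  term(m=+1) = +0.002004+0.001282i   from Y*(Ω₁)=-0.125181+0.137182i, Y(Ω₂)=-0.002175-0.012624i
  term(m=+2) = -0.000010-0.000022i   from Y*(Ω₁)=+0.026074+0.284419i, Y(Ω₂)=-0.000080+0.000028i
  term(m=+3) = +0.000000-0.000000i   from Y*(Ω₁)=-0.342402-0.259362i, Y(Ω₂)=+0.000000+0.000000i
  term(m=+4) = +0.000000-0.000000i   from Y*(Ω₁)=+0.262158-0.048473i, Y(Ω₂)=+0.000000-0.000000i
  term(m=+5) = +0.000000-0.000000i   from Y*(Ω₁)=-0.045385+0.072898i, Y(Ω₂)=-0.000000-0.000000i
Σ over m = +0.324375+0.000000i; ×(4π/11) → +0.370565+0.000000i. Real part: 0.370565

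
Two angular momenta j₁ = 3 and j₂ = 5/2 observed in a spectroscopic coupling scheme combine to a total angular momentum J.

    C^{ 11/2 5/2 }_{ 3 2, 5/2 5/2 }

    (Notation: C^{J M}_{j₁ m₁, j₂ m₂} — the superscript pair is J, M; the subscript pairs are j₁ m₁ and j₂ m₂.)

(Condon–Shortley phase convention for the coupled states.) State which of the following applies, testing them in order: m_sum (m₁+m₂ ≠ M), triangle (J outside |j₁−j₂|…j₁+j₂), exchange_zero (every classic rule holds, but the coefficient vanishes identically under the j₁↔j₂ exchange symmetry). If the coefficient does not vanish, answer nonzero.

m_sum

m-sum: m₁+m₂ = 2+5/2 = 9/2, M = 5/2  ✗ ⇒ coefficient is 0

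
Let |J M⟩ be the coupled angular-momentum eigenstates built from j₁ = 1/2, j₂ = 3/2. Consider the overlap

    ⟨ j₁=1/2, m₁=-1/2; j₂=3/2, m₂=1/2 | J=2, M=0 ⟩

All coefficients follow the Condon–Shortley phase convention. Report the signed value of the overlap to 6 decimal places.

+0.707107

triangle: 0!·1!·3!/5! = 6/120
(j±m)!: 0!·1!·2!·1!·2!·2! = 8
prefactor² = (2J+1)·Δ·N² = 2
  k=0: +1/(0!·0!·1!·2!·0!·1!) = 1/2
Σ = 1/2  ⇒  CG² = 2·(1/2)² = 1/2
CG = +√(1/2) = +0.707107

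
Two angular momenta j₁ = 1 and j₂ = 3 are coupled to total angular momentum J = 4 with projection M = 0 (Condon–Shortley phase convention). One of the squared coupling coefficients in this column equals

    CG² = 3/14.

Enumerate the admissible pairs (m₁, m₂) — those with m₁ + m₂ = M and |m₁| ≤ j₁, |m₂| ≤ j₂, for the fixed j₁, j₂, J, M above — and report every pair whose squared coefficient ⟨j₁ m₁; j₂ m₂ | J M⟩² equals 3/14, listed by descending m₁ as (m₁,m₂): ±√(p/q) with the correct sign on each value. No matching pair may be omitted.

Admissible pairs with m₁+m₂ = M = 0: (-1,1), (0,0), (1,-1)
  (m₁,m₂)=(1,-1): CG² = 3/14, CG = +√(3/14)   ← matches the target
  (m₁,m₂)=(0,0): CG² = 4/7, CG = +√(4/7)
  (m₁,m₂)=(-1,1): CG² = 3/14, CG = +√(3/14)   ← matches the target
Pairs with CG² = 3/14: (1,-1): +√(3/14); (-1,1): +√(3/14)

(1,-1): +√(3/14); (-1,1): +√(3/14)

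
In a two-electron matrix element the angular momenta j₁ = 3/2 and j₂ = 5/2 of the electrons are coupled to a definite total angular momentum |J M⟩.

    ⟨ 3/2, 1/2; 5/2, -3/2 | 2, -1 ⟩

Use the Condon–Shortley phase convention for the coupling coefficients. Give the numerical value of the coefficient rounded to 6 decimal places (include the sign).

j₁+j₂−J=2  J+j₁−j₂=1  J−j₁+j₂=3  j₁+j₂+J+1=7
(j₁±m₁, j₂±m₂, J±M) = (2,1,1,4,1,3)
P² = 24/7
sum k=0..1:
  [0] +1/4 = 1/4
  [1] −1/6 = -1/6
S = 1/12
C² = P²·S² = 1/42 ; C = +0.154303

+0.154303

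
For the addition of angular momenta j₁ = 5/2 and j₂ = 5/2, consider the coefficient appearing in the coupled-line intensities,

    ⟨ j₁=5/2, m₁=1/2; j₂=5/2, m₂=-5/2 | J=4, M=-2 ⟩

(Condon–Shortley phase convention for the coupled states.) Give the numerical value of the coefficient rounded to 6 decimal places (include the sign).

+0.566947

√[9·1!4!4!/10! · 3!2!0!5!2!6!] = √(20736/7)
  +(−1)^0/∏(0,1,2,0,2,4)! = 1/96  (running 1/96)
⟨..|..⟩ = √(20736/7)·(1/96) = +0.566947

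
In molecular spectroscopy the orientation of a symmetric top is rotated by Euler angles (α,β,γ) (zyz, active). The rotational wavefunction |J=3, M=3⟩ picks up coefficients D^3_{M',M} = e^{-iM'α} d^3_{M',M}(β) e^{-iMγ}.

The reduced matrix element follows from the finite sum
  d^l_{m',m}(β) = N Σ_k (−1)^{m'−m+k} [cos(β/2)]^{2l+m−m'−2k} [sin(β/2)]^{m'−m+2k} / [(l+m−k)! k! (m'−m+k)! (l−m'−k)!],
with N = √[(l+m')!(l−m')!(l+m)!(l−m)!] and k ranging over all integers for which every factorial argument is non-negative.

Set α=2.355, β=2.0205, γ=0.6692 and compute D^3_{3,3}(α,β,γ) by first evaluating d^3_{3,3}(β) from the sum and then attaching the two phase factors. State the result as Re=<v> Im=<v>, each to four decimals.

First d^3_{3,3}(β=2.0205), then the phase factors e^{-i(3)α} and e^{-i(3)γ}:
Half-angle: c=0.531649, s=0.846965. N=√(720·1·720·1)=720.000000
Admissible k: 0..0 (factorial args all ≥0)
  k=0: (−1)^0·720.0000/(720)·0.5316^6·0.8470^0 = +0.022581
d^3_{3,3}(2.0205) = +0.022581
Phases: e^{-i·(3)·2.3550}=+0.709636-0.704568i, e^{-i·(3)·0.6692}=-0.423045-0.906108i ⇒ D=-0.021195-0.007789i

Re=-0.0212 Im=-0.0078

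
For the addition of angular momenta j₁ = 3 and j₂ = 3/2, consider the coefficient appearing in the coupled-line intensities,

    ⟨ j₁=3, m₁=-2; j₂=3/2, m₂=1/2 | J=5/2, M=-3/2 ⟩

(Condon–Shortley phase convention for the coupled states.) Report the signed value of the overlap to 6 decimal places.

j₁+j₂−J=2  J+j₁−j₂=4  J−j₁+j₂=1  j₁+j₂+J+1=8
(j₁±m₁, j₂±m₂, J±M) = (1,5,2,1,1,4)
P² = 288/7
sum k=1..2:
  [1] −1/24 = -1/24
  [2] +1/12 = 1/12
S = 1/24
C² = P²·S² = 1/14 ; C = +0.267261

+0.267261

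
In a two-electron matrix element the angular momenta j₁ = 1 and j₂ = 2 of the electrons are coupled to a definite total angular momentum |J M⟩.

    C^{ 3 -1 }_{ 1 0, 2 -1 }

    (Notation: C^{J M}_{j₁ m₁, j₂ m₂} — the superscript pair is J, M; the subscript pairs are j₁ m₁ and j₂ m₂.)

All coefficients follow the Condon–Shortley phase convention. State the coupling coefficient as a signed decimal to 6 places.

√[7·0!2!4!/7! · 1!1!1!3!2!4!] = √(96/5)
  +(−1)^0/∏(0,0,1,1,1,3)! = 1/6  (running 1/6)
⟨..|..⟩ = √(96/5)·(1/6) = +0.730297

+0.730297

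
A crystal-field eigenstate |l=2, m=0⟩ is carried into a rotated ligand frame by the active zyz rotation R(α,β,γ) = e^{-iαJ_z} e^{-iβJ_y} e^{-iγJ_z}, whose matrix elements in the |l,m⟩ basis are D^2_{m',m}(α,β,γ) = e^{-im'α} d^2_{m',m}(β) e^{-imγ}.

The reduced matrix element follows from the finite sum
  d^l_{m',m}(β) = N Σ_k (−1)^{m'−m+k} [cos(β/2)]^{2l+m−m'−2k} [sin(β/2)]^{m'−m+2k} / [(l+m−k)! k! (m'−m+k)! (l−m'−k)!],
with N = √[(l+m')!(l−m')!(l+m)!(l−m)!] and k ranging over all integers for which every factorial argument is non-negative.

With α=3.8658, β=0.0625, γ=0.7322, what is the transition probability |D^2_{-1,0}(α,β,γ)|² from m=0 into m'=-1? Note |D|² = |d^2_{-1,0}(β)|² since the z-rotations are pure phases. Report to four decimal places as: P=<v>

P=0.0058

Split into d^2_{-1,0}(β=0.0625) × two z-phases.
With c≡cos(β/2)=0.999512 and s≡sin(β/2)=0.031245, N=[1·6·2·2]^{1/2}=4.898979
Admissible k: 1..2 (factorial args all ≥0)
  k=1: (−1)^0·4.8990/(2)·0.9995^3·0.0312^1 = +0.076422
  k=2: (−1)^1·4.8990/(2)·0.9995^1·0.0312^3 = -0.000075
d^2_{-1,0}(0.0625) = +0.076422 -0.000075 = +0.076347
|D^2_{-1,0}|² = |d^2_{-1,0}(β)|² = (+0.076347)² = 0.005829 (the z-rotation phases have unit modulus)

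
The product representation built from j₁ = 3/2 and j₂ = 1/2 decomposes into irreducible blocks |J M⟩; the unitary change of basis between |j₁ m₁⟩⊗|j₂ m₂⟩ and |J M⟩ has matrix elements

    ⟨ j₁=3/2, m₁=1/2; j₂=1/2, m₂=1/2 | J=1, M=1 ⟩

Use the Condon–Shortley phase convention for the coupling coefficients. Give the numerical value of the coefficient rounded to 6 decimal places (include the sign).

−√(1/4) = -0.500000

√[3·1!2!0!/4! · 2!1!1!0!2!0!] = √(1)
  +(−1)^1/∏(1,0,0,0,2,0)! = -1/2  (running -1/2)
⟨..|..⟩ = √(1)·(-1/2) = -0.500000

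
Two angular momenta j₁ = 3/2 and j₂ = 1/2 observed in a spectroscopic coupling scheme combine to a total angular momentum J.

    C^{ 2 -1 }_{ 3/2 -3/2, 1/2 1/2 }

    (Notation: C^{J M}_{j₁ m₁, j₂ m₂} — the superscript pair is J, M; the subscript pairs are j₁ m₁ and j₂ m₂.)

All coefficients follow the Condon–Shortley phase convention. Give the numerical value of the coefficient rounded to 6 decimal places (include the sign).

+√(1/4) = +0.500000

triangle: 0!*3!*1!/5! = 6/120
(j±m)!: 0!*3!*1!*0!*1!*3! = 36
prefactor² = (2J+1)*Δ*N² = 9
  k=0: +1/(0!*0!*3!*1!*0!*0!) = 1/6
Σ = 1/6  ⇒  CG² = 9*(1/6)² = 1/4
CG = +√(1/4) = +0.500000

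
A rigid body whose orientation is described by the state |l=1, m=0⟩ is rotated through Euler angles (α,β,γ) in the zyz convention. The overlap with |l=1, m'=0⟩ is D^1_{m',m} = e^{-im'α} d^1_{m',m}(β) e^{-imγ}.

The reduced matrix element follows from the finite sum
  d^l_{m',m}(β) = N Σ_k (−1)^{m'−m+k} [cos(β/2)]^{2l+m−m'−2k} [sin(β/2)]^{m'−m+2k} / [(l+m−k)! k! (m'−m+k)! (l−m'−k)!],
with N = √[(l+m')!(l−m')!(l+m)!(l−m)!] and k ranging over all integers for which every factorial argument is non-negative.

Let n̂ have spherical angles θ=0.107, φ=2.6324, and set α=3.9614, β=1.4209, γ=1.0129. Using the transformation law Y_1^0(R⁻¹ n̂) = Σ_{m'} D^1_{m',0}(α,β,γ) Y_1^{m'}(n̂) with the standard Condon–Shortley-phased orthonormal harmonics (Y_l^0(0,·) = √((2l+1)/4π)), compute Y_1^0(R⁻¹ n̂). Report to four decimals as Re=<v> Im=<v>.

Need the full column D^1_{m',0} for m'=−1..1 at α=3.9614, β=1.4209, γ=1.0129.
cos(β/2)=0.758068, sin(β/2)=0.652175
d^1_{-1,0}: single k=1 term ⇒ +0.699178;  D = -0.477092-0.511109i
d^1_{0,0}: k∈[0..1] ⇒ +0.574668 -0.425332 = +0.149336;  D = +0.149336+0.000000i
d^1_{1,0}: single k=0 term ⇒ -0.699178;  D = +0.477092-0.511109i
Y_1^{m'}(θ=0.107,φ=2.6324) and Σ D·Y over m':
  (-0.4771-0.5111i)·(-0.0322-0.0180i)  (+0.1493+0.0000i)·(+0.4858+0.0000i)  (+0.4771-0.5111i)·(+0.0322-0.0180i)
Y_1^0(R⁻¹ n̂) = +0.084903+0.000000i

Re=0.0849 Im=0.0000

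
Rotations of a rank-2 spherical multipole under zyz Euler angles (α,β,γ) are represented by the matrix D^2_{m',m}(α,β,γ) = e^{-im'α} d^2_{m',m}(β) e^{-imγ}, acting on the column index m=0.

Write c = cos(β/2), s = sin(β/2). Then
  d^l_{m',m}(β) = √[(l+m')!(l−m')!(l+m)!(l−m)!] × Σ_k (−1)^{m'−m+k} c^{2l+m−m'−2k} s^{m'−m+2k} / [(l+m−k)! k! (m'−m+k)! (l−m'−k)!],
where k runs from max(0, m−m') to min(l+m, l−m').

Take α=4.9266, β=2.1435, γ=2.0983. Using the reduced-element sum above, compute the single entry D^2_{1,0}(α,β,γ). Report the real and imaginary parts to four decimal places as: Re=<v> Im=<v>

D^2_{1,0}(4.9266,2.1435,2.0983) = e^{-i·1·4.9266}·d^2_{1,0}(2.1435)·e^{-i·0·2.0983}. Compute d first:
With c≡cos(β/2)=0.478588 and s≡sin(β/2)=0.878039, N=[6·1·2·2]^{1/2}=4.898979
k∈{0,1} keeps every argument non-negative
  k=0: (−1)^1·4.8990/(2)·0.4786^3·0.8780^1 = -0.235763
  k=1: (−1)^2·4.8990/(2)·0.4786^1·0.8780^3 = +0.793560
d^2_{1,0}(2.1435) = -0.235763 +0.793560 = +0.557797
Phases: e^{-i·(1)·4.9266}=+0.212577+0.977144i, e^{-i·(0)·2.0983}=+1.000000+0.000000i ⇒ D=+0.118575+0.545048i

Re=0.1186 Im=0.5450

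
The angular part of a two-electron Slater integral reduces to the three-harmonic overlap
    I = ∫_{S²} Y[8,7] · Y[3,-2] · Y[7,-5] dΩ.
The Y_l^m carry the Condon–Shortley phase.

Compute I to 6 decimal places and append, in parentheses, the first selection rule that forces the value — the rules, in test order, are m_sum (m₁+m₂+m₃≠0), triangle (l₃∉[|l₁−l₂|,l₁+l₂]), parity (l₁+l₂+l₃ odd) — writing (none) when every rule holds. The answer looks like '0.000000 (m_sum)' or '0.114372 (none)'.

-0.191458 (none)

Checks pass: Σm=0; 18 even; l₃=7∈[5,11].
(2·8+1)(2·3+1)(2·7+1) = 1785
Δ: 4! 12! 2! / 19! → 1/5290740
sum: t=1:−1/7257600 t=2:+1/2073600 t=3:−1/7257600 = 1/4838400
3j²(8 3 7; 0 0 0) = Δ·Π!·Σ² = 252/20995  (sign -1)
sum: t=0:+1/958003200 t=1:−1/5748019200 = 1/1149603840
3j²(8 3 7; 7 -2 -5) = Δ·Π!·Σ² = 125/5814  (sign +1)
combine: 4πI² = 1785·252/20995·125/5814 = 36750/79781
take √, sign -1: I = -0.19145821
No selection rule forces the value: the integral is nonzero (none).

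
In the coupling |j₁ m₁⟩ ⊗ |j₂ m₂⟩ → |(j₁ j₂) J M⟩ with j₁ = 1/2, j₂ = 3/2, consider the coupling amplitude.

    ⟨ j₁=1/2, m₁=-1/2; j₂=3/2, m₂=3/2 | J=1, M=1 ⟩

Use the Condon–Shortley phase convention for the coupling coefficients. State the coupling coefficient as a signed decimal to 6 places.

j₁+j₂−J=1  J+j₁−j₂=0  J−j₁+j₂=2  j₁+j₂+J+1=4
(j₁±m₁, j₂±m₂, J±M) = (0,1,3,0,2,0)
P² = 3
sum k=1..1:
  [1] −1/2 = -1/2
S = -1/2
C² = P²·S² = 3/4 ; C = -0.866025

-0.866025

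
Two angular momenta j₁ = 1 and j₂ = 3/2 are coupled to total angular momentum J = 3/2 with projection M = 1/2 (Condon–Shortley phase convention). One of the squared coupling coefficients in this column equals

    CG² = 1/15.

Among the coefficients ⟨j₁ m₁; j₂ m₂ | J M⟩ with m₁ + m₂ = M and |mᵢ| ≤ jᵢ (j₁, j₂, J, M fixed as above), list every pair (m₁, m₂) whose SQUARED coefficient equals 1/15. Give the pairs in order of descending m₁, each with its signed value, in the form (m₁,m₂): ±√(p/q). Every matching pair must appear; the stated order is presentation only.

Admissible pairs with m₁+m₂ = M = 1/2: (-1,3/2), (0,1/2), (1,-1/2)
  (m₁,m₂)=(1,-1/2): CG² = 8/15, CG = +√(8/15)
  (m₁,m₂)=(0,1/2): CG² = 1/15, CG = −√(1/15)   ← matches the target
  (m₁,m₂)=(-1,3/2): CG² = 2/5, CG = −√(2/5)
Pairs with CG² = 1/15: (0,1/2): −√(1/15)

(0,1/2): −√(1/15)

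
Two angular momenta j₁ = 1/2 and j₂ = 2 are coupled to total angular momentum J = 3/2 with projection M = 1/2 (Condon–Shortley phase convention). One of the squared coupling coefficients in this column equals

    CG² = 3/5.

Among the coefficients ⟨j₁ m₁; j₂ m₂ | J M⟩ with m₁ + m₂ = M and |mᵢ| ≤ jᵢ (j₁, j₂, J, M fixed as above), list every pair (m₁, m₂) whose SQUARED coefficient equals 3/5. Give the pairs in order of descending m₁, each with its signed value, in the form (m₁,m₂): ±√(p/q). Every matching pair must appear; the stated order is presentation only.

Admissible pairs with m₁+m₂ = M = 1/2: (-1/2,1), (1/2,0)
  (m₁,m₂)=(1/2,0): CG² = 2/5, CG = +√(2/5)
  (m₁,m₂)=(-1/2,1): CG² = 3/5, CG = −√(3/5)   ← matches the target
Pairs with CG² = 3/5: (-1/2,1): −√(3/5)

(-1/2,1): −√(3/5)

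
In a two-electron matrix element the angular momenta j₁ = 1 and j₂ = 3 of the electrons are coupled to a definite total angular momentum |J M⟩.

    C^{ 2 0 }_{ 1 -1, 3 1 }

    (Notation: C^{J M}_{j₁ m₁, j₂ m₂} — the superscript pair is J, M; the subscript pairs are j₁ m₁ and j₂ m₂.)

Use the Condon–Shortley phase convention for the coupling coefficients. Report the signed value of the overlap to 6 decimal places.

+√(2/7) = +0.534522

triangle: 2!*0!*4!/7! = 48/5040
(j±m)!: 0!*2!*4!*2!*2!*2! = 384
prefactor² = (2J+1)*Δ*N² = 128/7
  k=2: +1/(2!*0!*0!*2!*0!*2!) = 1/8
Σ = 1/8  ⇒  CG² = 128/7*(1/8)² = 2/7
CG = +√(2/7) = +0.534522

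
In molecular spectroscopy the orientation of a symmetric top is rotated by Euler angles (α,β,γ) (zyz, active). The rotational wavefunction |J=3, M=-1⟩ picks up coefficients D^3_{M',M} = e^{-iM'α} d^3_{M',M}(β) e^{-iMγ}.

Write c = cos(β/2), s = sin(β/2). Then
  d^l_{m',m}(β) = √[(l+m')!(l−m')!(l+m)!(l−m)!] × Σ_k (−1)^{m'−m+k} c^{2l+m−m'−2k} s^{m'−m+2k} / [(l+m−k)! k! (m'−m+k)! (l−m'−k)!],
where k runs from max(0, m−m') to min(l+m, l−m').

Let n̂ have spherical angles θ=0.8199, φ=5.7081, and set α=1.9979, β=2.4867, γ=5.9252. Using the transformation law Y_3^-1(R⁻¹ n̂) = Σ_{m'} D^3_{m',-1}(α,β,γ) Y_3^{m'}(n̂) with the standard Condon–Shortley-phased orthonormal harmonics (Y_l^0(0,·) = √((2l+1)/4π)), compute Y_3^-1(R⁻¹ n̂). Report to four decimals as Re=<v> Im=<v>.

Re=0.2133 Im=0.3547

Need the full column D^3_{m',-1} for m'=−3..3 at α=1.9979, β=2.4867, γ=5.9252.
cos(β/2)=0.321626, sin(β/2)=0.946867
d^3_{-3,-1}: single k=2 term ⇒ +0.037156;  D = +0.029636-0.022411i
d^3_{-2,-1}: k∈[1..2] ⇒ +0.010305 -0.178628 = -0.168323;  D = +0.148022+0.080140i
d^3_{-1,-1}: k∈[0..2] ⇒ +0.001107 -0.076749 +0.498895 = +0.423253;  D = -0.029231+0.422242i
d^3_{0,-1}: k∈[0..2] ⇒ -0.011288 +0.293516 -0.847981 = -0.565753;  D = -0.529887+0.198233i
d^3_{1,-1}: k∈[0..2] ⇒ +0.057562 -0.665194 +0.720665 = +0.113033;  D = -0.079902-0.079951i
d^3_{2,-1}: k∈[0..1] ⇒ -0.178628 +0.774097 = +0.595469;  D = -0.208990+0.557590i
d^3_{3,-1}: single k=0 term ⇒ +0.322035;  D = +0.321280-0.022042i
Y_3^{m'}(θ=0.8199,φ=5.7081) and Σ D·Y over m':
  (+0.0296-0.0224i)·(-0.0251+0.1611i)  (+0.1480+0.0801i)·(+0.1522+0.3402i)  (-0.0292+0.4222i)·(+0.2632+0.1706i)  (-0.5299+0.1982i)·(-0.1712+0.0000i)  (-0.0799-0.0800i)·(-0.2632+0.1706i)  (-0.2090+0.5576i)·(+0.1522-0.3402i)  (+0.3213-0.0220i)·(+0.0251+0.1611i)
Y_3^-1(R⁻¹ n̂) = +0.213280+0.354674i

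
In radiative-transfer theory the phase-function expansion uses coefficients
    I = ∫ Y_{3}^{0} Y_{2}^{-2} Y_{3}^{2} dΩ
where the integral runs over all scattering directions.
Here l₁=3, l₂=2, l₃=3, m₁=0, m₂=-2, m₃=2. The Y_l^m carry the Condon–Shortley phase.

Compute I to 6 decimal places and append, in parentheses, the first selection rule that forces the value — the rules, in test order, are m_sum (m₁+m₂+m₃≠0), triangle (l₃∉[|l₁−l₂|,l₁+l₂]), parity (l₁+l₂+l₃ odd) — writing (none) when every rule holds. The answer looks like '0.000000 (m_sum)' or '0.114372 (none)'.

-0.188063 (none)

Checks pass: Σm=0; 8 even; l₃=3∈[1,5].
(2·3+1)(2·2+1)(2·3+1) = 245
Δ: 2! 4! 2! / 9! → 1/3780
sum: t=0:+1/24 t=1:−1/4 t=2:+1/24 = -1/6
3j²(3 2 3; 0 0 0) = Δ·Π!·Σ² = 4/105  (sign +1)
sum: t=0:+1/24 = 1/24
3j²(3 2 3; 0 -2 2) = Δ·Π!·Σ² = 1/21  (sign -1)
combine: 4πI² = 245·4/105·1/21 = 4/9
take √, sign -1: I = -0.18806319
No selection rule forces the value: the integral is nonzero (none).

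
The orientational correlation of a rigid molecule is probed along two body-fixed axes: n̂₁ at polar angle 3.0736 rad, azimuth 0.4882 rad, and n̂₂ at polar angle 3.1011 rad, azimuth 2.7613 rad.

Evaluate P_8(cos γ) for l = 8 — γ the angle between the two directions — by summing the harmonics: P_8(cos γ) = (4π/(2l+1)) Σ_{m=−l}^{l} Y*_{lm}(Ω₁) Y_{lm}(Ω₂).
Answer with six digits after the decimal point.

Summing Y*_{l m}(θ₁,φ₁)·Y_{l m}(θ₂,φ₂) over m ∈ [−8, 8]; prefactor 4π/(2·8+1) = 0.739198:
  [-8]  conj(Y_{8,-8})(Ω₁) = -0.00000 - 0.00000j ; Y_{8,-8}(Ω₂) = -0.00000 + 0.00000j ; Δ = 0.00000 + 0.00000j
  [-7]  conj(Y_{8,-7})(Ω₁) = 0.00000 + 0.00000j ; Y_{8,-7}(Ω₂) = -0.00000 + 0.00000j ; Δ = -0.00000 + 0.00000j
  [-6]  conj(Y_{8,-6})(Ω₁) = -0.00000 + 0.00000j ; Y_{8,-6}(Ω₂) = -0.00000 + 0.00000j ; Δ = 0.00000 - 0.00000j
  [-5]  conj(Y_{8,-5})(Ω₁) = 0.00001 - 0.00001j ; Y_{8,-5}(Ω₂) = -0.00000 + 0.00000j ; Δ = 0.00000 + 0.00000j
  [-4]  conj(Y_{8,-4})(Ω₁) = -0.00011 + 0.00026j ; Y_{8,-4}(Ω₂) = 0.00000 + 0.00004j ; Δ = -0.00000 - 0.00000j
  [-3]  conj(Y_{8,-3})(Ω₁) = -0.00046 - 0.00428j ; Y_{8,-3}(Ω₂) = 0.00038 + 0.00084j ; Δ = 0.00000 - 0.00000j
  [-2]  conj(Y_{8,-2})(Ω₁) = 0.02601 + 0.03848j ; Y_{8,-2}(Ω₂) = 0.01214 + 0.01156j ; Δ = -0.00013 + 0.00077j
  [-1]  conj(Y_{8,-1})(Ω₁) = -0.28427 - 0.15097j ; Y_{8,-1}(Ω₂) = 0.18284 + 0.07309j ; Δ = -0.04094 - 0.04838j
  [+0]  conj(Y_{8,0})(Ω₁) = 1.06830 + 0.00000j ; Y_{8,0}(Ω₂) = 1.12903 + 0.00000j ; Δ = 1.20614 + 0.00000j
  [+1]  conj(Y_{8,1})(Ω₁) = 0.28427 - 0.15097j ; Y_{8,1}(Ω₂) = -0.18284 + 0.07309j ; Δ = -0.04094 + 0.04838j
  [+2]  conj(Y_{8,2})(Ω₁) = 0.02601 - 0.03848j ; Y_{8,2}(Ω₂) = 0.01214 - 0.01156j ; Δ = -0.00013 - 0.00077j
  [+3]  conj(Y_{8,3})(Ω₁) = 0.00046 - 0.00428j ; Y_{8,3}(Ω₂) = -0.00038 + 0.00084j ; Δ = 0.00000 + 0.00000j
  [+4]  conj(Y_{8,4})(Ω₁) = -0.00011 - 0.00026j ; Y_{8,4}(Ω₂) = 0.00000 - 0.00004j ; Δ = -0.00000 + 0.00000j
  [+5]  conj(Y_{8,5})(Ω₁) = -0.00001 - 0.00001j ; Y_{8,5}(Ω₂) = 0.00000 + 0.00000j ; Δ = 0.00000 - 0.00000j
  [+6]  conj(Y_{8,6})(Ω₁) = -0.00000 - 0.00000j ; Y_{8,6}(Ω₂) = -0.00000 - 0.00000j ; Δ = 0.00000 + 0.00000j
  [+7]  conj(Y_{8,7})(Ω₁) = -0.00000 + 0.00000j ; Y_{8,7}(Ω₂) = 0.00000 + 0.00000j ; Δ = -0.00000 - 0.00000j
  [+8]  conj(Y_{8,8})(Ω₁) = -0.00000 + 0.00000j ; Y_{8,8}(Ω₂) = -0.00000 - 0.00000j ; Δ = 0.00000 - 0.00000j
Total Σ_m = 1.12400 + 0.00000j. Multiply by 0.739198: 0.83086 + 0.00000j. P_8(cos γ) = 0.830861

0.830861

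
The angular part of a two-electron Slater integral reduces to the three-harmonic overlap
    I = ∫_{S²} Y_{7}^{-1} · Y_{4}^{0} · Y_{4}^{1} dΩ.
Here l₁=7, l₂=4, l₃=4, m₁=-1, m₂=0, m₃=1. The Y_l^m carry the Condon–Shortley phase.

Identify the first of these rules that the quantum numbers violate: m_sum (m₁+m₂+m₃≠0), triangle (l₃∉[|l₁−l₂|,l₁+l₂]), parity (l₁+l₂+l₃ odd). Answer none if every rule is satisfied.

azimuthal sum: -1 + 0 + 1 = 0  ✓
3 ≤ 4 ≤ 11 (triangle on l)  ✓
L = 7 + 4 + 4 = 15 (odd)  ✗

parity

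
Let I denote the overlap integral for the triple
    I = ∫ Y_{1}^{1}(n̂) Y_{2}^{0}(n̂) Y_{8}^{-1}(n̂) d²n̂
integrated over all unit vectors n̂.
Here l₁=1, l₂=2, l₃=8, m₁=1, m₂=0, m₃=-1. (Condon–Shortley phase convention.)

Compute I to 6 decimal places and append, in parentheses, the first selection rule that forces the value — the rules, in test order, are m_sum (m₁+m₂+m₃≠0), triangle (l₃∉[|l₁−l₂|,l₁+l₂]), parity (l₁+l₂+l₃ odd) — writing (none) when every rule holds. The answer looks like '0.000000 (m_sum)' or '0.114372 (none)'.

0.000000 (triangle)

triangle: need 1≤l₃≤3, have 8; I=0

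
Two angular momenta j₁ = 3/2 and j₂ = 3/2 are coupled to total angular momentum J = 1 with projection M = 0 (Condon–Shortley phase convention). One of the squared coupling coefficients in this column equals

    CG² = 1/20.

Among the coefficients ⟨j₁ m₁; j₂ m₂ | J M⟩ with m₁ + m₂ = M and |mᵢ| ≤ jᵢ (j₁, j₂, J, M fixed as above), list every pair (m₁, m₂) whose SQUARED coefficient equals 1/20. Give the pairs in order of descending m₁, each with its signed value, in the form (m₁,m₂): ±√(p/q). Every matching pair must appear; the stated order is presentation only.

(1/2,-1/2): −√(1/20); (-1/2,1/2): −√(1/20)

Admissible pairs with m₁+m₂ = M = 0: (-3/2,3/2), (-1/2,1/2), (1/2,-1/2), (3/2,-3/2)
  (m₁,m₂)=(3/2,-3/2): CG² = 9/20, CG = +√(9/20)
  (m₁,m₂)=(1/2,-1/2): CG² = 1/20, CG = −√(1/20)   ← matches the target
  (m₁,m₂)=(-1/2,1/2): CG² = 1/20, CG = −√(1/20)   ← matches the target
  (m₁,m₂)=(-3/2,3/2): CG² = 9/20, CG = +√(9/20)
Pairs with CG² = 1/20: (1/2,-1/2): −√(1/20); (-1/2,1/2): −√(1/20)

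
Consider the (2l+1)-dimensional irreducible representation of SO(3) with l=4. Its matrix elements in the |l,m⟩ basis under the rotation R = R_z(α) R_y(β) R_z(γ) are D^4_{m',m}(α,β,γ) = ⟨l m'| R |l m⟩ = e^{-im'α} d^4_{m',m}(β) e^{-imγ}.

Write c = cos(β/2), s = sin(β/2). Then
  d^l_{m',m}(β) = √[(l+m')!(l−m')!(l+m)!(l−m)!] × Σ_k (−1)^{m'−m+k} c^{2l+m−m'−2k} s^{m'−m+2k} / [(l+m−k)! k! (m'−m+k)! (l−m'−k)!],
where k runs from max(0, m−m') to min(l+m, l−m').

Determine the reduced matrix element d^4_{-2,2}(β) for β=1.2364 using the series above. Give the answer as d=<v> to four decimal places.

d=0.4571

d^4_{-2,2}(β=1.2364) via the finite sum:
With c≡cos(β/2)=0.814923 and s≡sin(β/2)=0.579569, N=[2·720·720·2]^{1/2}=1440.000000
k: max(0,(2)−(-2))=4 … min(4+(2),4−(-2))=6
  k=4: (−1)^0·1440.0000/(96)·0.8149^4·0.5796^4 = +0.746412
  k=5: (−1)^1·1440.0000/(120)·0.8149^2·0.5796^6 = -0.302027
  k=6: (−1)^2·1440.0000/(1440)·0.8149^0·0.5796^8 = +0.012730
d^4_{-2,2}(1.2364) = +0.746412 -0.302027 +0.012730 = +0.457115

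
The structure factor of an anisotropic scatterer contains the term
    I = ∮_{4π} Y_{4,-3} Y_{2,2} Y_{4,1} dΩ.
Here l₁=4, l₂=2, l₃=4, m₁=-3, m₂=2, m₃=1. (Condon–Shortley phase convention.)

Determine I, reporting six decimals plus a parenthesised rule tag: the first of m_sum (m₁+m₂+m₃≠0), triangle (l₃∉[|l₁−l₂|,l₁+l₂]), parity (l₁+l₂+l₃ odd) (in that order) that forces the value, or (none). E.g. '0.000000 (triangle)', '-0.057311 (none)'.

0.159270 (none)

m-sum 0 ✓  L=10 even ✓  2≤4≤6 ✓
Π(2lᵢ+1) = 9×5×9 = 405
triangle coeff Δ(4,2,4) = 1/13860
Σ_t [0,2]: t=0:+1/192 t=1:−1/36 t=2:+1/192 = -5/288
(3j)²=20/693 [(4 2 4; 0 0 0)], sign=-1
Σ_t [2,2]: t=2:+1/480 = 1/480
(3j)²=3/110 [(4 2 4; -3 2 1)], sign=-1
⇒ 4πI² = 270/847
I = (+1)√(270/847/(4π)) = 0.15927046
No selection rule forces the value: the integral is nonzero (none).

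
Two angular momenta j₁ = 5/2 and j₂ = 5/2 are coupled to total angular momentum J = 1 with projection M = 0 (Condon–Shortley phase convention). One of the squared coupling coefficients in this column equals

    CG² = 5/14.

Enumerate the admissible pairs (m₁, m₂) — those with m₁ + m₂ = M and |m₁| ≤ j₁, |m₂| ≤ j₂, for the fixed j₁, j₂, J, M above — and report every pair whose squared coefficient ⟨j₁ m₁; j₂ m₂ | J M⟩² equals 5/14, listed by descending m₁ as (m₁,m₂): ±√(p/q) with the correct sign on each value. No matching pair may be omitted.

(5/2,-5/2): +√(5/14); (-5/2,5/2): +√(5/14)

Admissible pairs with m₁+m₂ = M = 0: (-5/2,5/2), (-3/2,3/2), (-1/2,1/2), (1/2,-1/2), (3/2,-3/2), (5/2,-5/2)
  (m₁,m₂)=(5/2,-5/2): CG² = 5/14, CG = +√(5/14)   ← matches the target
  (m₁,m₂)=(3/2,-3/2): CG² = 9/70, CG = −√(9/70)
  (m₁,m₂)=(1/2,-1/2): CG² = 1/70, CG = +√(1/70)
  (m₁,m₂)=(-1/2,1/2): CG² = 1/70, CG = +√(1/70)
  (m₁,m₂)=(-3/2,3/2): CG² = 9/70, CG = −√(9/70)
  (m₁,m₂)=(-5/2,5/2): CG² = 5/14, CG = +√(5/14)   ← matches the target
Pairs with CG² = 5/14: (5/2,-5/2): +√(5/14); (-5/2,5/2): +√(5/14)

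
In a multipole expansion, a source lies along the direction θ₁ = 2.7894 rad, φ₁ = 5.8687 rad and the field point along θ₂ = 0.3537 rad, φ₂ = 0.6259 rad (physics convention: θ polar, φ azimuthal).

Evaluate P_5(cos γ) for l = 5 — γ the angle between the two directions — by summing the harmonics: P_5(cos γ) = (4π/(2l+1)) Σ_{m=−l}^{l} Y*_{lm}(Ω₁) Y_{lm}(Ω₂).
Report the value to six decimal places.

0.367250

Expand P_5 via completeness: Σ_{m} conj(Y_{5,m}) at Ω₁ times Y_{5,m} at Ω₂ —
  [-5]  conj(Y_{5,-5})(Ω₁) = (-0.001090, -0.001988) ; Y_{5,-5}(Ω₂) = (-0.002314, -0.000028) ; Δ = (0.000002, 0.000005)
  [-4]  conj(Y_{5,-4})(Ω₁) = (0.001698, 0.019433) ; Y_{5,-4}(Ω₂) = (-0.015920, -0.011803) ; Δ = (0.000202, -0.000329)
  [-3]  conj(Y_{5,-3})(Ω₁) = (0.031636, -0.093170) ; Y_{5,-3}(Ω₂) = (-0.030055, -0.094835) ; Δ = (-0.009787, -0.000200)
  [-2]  conj(Y_{5,-2})(Ω₁) = (-0.210128, 0.229286) ; Y_{5,-2}(Ω₂) = (0.098108, -0.297048) ; Δ = (0.047494, 0.084913)
  [-1]  conj(Y_{5,-1})(Ω₁) = (0.502150, -0.220933) ; Y_{5,-1}(Ω₂) = (0.444411, -0.321244) ; Δ = (0.152188, -0.259498)
  [+0]  conj(Y_{5,0})(Ω₁) = (-0.244609, -0.000000) ; Y_{5,0}(Ω₂) = (0.240081, 0.000000) ; Δ = (-0.058726, -0.000000)
  [+1]  conj(Y_{5,1})(Ω₁) = (-0.502150, -0.220933) ; Y_{5,1}(Ω₂) = (-0.444411, -0.321244) ; Δ = (0.152188, 0.259498)
  [+2]  conj(Y_{5,2})(Ω₁) = (-0.210128, -0.229286) ; Y_{5,2}(Ω₂) = (0.098108, 0.297048) ; Δ = (0.047494, -0.084913)
  [+3]  conj(Y_{5,3})(Ω₁) = (-0.031636, -0.093170) ; Y_{5,3}(Ω₂) = (0.030055, -0.094835) ; Δ = (-0.009787, 0.000200)
  [+4]  conj(Y_{5,4})(Ω₁) = (0.001698, -0.019433) ; Y_{5,4}(Ω₂) = (-0.015920, 0.011803) ; Δ = (0.000202, 0.000329)
  [+5]  conj(Y_{5,5})(Ω₁) = (0.001090, -0.001988) ; Y_{5,5}(Ω₂) = (0.002314, -0.000028) ; Δ = (0.000002, -0.000005)
Accumulated sum (0.321473, -0.000000); after 4π/(2l+1) scaling, (0.367250, -0.000000) ⇒ P_5 = 0.367250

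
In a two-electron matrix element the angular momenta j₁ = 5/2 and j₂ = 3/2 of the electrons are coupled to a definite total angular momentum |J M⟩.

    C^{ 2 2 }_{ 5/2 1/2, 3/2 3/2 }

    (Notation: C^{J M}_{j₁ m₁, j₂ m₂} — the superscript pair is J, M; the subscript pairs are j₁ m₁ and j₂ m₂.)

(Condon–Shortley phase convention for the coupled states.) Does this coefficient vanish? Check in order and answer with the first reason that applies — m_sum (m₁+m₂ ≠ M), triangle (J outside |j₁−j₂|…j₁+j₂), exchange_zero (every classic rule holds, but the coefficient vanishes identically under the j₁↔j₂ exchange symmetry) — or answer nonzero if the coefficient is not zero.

nonzero

m-sum: m₁+m₂ = 1/2+3/2 = 2, M = 2  ✓
triangle: |j₁−j₂| = 1 ≤ J = 2 ≤ j₁+j₂ = 4  ✓
exchange: j₁≠j₂ or m₁≠m₂ — the exchange symmetry imposes no constraint here
value check: CG = +√(1/7) = +0.377964 ≠ 0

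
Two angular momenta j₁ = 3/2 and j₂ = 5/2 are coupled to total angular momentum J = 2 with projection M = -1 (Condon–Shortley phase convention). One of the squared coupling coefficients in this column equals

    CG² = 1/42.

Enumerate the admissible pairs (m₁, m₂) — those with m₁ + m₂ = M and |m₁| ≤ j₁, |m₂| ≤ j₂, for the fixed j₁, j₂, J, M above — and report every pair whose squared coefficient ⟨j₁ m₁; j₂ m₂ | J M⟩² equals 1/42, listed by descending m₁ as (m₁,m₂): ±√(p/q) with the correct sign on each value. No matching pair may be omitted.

(1/2,-3/2): +√(1/42)

Admissible pairs with m₁+m₂ = M = -1: (-3/2,1/2), (-1/2,-1/2), (1/2,-3/2), (3/2,-5/2)
  (m₁,m₂)=(3/2,-5/2): CG² = 5/14, CG = +√(5/14)
  (m₁,m₂)=(1/2,-3/2): CG² = 1/42, CG = +√(1/42)   ← matches the target
  (m₁,m₂)=(-1/2,-1/2): CG² = 25/84, CG = −√(25/84)
  (m₁,m₂)=(-3/2,1/2): CG² = 9/28, CG = +√(9/28)
Pairs with CG² = 1/42: (1/2,-3/2): +√(1/42)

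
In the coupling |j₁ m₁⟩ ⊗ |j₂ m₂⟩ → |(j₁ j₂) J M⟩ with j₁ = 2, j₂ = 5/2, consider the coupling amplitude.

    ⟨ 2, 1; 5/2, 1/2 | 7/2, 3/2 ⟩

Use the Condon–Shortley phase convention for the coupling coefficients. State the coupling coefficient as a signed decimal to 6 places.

triangle: 1!×3!×4!/9! = 144/362880
(j±m)!: 3!×1!×3!×2!×5!×2! = 17280
prefactor² = (2J+1)×Δ×N² = 384/7
  k=0: +1/(0!×1!×1!×3!×2!×1!) = 1/12
  k=1: −1/(1!×0!×0!×2!×3!×2!) = -1/24
Σ = 1/24  ⇒  CG² = 384/7×(1/24)² = 2/21
CG = +√(2/21) = +0.308607

+√(2/21) = +0.308607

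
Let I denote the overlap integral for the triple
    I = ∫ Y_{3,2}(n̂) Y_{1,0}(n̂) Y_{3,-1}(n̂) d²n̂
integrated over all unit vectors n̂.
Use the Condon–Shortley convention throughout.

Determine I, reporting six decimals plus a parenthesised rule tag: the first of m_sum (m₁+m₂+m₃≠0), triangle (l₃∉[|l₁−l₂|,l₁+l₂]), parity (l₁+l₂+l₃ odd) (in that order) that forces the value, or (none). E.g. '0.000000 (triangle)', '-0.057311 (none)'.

0.000000 (m_sum)

Σmᵢ = 1 ≠ 0, so the φ-integral vanishes; I = 0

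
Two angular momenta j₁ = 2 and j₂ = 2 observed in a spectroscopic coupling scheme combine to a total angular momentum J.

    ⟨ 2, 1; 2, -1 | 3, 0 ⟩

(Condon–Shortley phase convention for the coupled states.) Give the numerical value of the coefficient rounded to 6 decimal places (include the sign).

√[7·1!3!3!/8! · 3!1!1!3!3!3!] = √(81/10)
  +(−1)^0/∏(0,1,1,1,2,2)! = 1/4  (running 1/4)
  +(−1)^1/∏(1,0,0,0,3,3)! = -1/36  (running 2/9)
⟨..|..⟩ = √(81/10)·(2/9) = +0.632456

+√(2/5) ≈ +0.632456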